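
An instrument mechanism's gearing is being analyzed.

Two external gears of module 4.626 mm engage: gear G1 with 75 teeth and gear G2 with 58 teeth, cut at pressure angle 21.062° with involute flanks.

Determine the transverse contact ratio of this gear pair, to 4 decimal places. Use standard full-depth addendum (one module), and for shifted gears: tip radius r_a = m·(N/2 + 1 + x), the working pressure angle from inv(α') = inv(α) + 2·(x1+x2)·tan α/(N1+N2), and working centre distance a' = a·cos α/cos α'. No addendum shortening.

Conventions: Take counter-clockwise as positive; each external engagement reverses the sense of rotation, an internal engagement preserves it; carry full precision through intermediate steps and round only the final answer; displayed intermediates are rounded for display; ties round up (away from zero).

class = single-mesh tooth geometry [involute pair 75T × 58T, m = 4.626]
base radii: r_b1 = 161.885498, r_b2 = 125.191451
tip radii: r_a1 = 178.101000, r_a2 = 138.780000
no profile shift: α' = α, a' = a
action lengths: √(r_a1²−r_b1²) = 74.249928, √(r_a2²−r_b2²) = 59.891476
base pitch p_b = π·m·cos α = 13.562088
CR = (74.249928 + 59.891476 − 307.629000·sin 21.06200°)/13.562088 = 1.739136
contact ratio ≈ 1.7391

1.7391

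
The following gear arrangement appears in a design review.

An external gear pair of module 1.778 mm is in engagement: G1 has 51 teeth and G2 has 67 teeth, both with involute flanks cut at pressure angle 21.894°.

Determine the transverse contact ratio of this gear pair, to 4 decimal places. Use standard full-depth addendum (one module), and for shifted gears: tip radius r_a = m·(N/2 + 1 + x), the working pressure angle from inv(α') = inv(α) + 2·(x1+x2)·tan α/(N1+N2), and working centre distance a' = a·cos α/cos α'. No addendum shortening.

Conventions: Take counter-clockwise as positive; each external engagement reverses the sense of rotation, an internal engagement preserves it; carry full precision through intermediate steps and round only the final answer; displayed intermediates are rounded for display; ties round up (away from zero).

1.6814

recognized (one external pair, fixed centres): single-mesh tooth geometry, m = 1.778, N1 = 51, N2 = 67
base radii: r_b1 = 42.068939, r_b2 = 55.267037
tip radii: r_a1 = 47.117000, r_a2 = 61.341000
no profile shift: α' = α, a' = a
action lengths: √(r_a1²−r_b1²) = 21.218296, √(r_a2²−r_b2²) = 26.613397
base pitch p_b = π·m·cos α = 5.182881
CR = (21.218296 + 26.613397 − 104.902000·sin 21.89400°)/5.182881 = 1.681443
contact ratio ≈ 1.6814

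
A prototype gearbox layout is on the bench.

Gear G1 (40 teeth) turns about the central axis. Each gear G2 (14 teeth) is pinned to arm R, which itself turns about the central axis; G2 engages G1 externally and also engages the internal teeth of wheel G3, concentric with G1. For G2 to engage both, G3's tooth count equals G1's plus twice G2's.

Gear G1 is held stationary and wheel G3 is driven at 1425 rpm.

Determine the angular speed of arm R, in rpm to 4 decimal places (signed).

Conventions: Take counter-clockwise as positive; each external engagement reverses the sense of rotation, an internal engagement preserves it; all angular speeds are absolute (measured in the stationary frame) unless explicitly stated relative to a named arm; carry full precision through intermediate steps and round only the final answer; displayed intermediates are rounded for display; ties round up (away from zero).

+897.2222 rpm

planetary set (40T centre, 14T on arm, 68T internal) — Willis relation
normalise by the input: solve with ω_ring = 1, then scale by 1425 rpm
ring teeth: 40 + 2·14 = 68
40(ω_sun−ω_arm) = −68(ω_ring−ω_arm),  ω_sun = 0, ω_ring = 1
40(0−ω_arm) = −68(1−ω_arm)  ⇒  108·ω_arm = 68  ⇒  ω_arm = 17/27
scale: ω_arm = 17/27 × 1425 rpm = +897.2222 rpm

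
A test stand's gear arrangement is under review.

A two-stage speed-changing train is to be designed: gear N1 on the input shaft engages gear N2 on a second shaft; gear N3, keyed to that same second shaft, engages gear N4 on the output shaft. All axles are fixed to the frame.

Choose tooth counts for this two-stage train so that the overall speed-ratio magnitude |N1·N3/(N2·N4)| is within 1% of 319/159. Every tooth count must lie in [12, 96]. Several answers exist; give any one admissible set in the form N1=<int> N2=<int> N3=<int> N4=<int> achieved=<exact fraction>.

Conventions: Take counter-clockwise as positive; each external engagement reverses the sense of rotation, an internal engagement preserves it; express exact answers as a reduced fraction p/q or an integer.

N1=22 N2=12 N3=58 N4=53 achieved=319/159

design class (target 319/159): fixed-axis compound train
target = 319/159 in lowest terms: an exact hit needs N1·N3 = k·319 and N2·N4 = k·159 for one integer k, every count in [12, 96]; additionally prefer no 1:1 stage (N1 ≠ N2, N3 ≠ N4)
k = 1…3: no 1:1-free in-range split of k·319 and k·159 into factor pairs; take k = 4
k = 4: N1·N3 = 1276 = 22·58, N2·N4 = 636 = 12·53
achieved = 22·58/(12·53) = 319/159; |achieved − target| = 0 ≤ 319/15900 ✓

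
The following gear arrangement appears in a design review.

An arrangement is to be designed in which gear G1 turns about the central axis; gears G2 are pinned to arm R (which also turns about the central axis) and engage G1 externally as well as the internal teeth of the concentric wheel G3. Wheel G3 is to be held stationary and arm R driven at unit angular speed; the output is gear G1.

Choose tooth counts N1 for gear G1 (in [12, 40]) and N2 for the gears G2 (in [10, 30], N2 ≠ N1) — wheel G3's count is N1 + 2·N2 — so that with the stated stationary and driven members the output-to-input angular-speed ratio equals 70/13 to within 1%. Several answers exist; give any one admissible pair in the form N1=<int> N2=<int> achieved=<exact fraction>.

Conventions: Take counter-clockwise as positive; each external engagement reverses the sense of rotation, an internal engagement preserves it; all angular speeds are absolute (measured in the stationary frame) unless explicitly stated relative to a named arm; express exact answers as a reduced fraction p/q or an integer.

topology: planetary set — design target 70/13, arm = carrier (Willis)
Willis with ω_ring = 0: ω_sun/ω_arm = (N1+N3)/N1; set equal to 70/13  ⇒  N3/N1 = 70/13 − 1 = 57/13
N3 = N1 + 2·N2  ⇒  N2/N1 = (N3/N1 − 1)/2 = (57/13 − 1)/2 = 22/13
smallest multiple with N1 ≥ 12 and N2 ≥ 10: k = 1  ⇒  N1 = 1·13 = 13, N2 = 1·22 = 22 (N1 ≤ 40, N2 ≤ 30, N2 ≠ N1 ✓), N3 = 13 + 2·22 = 57
check: (N1+N3)/N1 with N1 = 13, N3 = 57 gives 70/13; |achieved − target| = 0 ≤ 7/130 ✓

N1=13 N2=22 achieved=70/13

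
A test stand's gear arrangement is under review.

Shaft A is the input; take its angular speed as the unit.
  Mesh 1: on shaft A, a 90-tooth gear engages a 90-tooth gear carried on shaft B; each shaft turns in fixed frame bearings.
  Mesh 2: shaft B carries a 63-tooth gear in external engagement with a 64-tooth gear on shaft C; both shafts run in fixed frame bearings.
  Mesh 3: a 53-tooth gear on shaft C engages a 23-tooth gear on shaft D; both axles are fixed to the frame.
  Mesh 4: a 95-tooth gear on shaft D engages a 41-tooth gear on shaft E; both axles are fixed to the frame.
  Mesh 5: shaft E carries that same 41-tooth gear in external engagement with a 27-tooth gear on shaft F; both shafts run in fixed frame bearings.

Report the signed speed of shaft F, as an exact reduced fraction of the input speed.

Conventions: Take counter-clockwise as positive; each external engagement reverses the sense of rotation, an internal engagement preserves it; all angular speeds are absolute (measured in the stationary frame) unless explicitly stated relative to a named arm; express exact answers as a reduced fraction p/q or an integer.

5-mesh fixed-axis compound train (all bearings frame-fixed)
mesh 1 [90T→90T]: |ω|/ω_in = 1×90/90 = 1, sense flips to −
mesh 2 [63T→64T]: |ω|/ω_in = 1×63/64 = 63/64, sense flips to +
mesh 3 [53T→23T]: |ω|/ω_in = (63/64)×53/23 = 3339/1472, sense flips to −
mesh 4 [95T→41T]: |ω|/ω_in = (3339/1472)×95/41 = 317205/60352, sense flips to +
mesh 5 [41T→27T]: |ω|/ω_in = (317205/60352)×41/27 = 35245/4416, sense flips to −
signed output speed (× input speed) = -35245/4416

-35245/4416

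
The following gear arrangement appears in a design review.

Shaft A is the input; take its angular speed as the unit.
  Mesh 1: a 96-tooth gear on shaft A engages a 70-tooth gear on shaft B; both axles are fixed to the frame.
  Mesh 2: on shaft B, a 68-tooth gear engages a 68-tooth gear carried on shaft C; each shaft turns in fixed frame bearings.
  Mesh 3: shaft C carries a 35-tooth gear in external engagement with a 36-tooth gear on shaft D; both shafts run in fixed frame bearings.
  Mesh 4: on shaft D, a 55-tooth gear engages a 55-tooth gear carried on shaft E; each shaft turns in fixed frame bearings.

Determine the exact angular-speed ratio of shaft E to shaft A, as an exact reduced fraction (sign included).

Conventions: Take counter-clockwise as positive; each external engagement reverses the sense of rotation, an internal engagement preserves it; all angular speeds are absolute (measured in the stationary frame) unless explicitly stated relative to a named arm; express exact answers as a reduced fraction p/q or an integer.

class = fixed-axis compound train [4 meshes; 4 ratios multiply, 4 sense flips]
mesh 1 [96T→70T]: running ratio 48/35, sense −
mesh 2 [68T→68T]: running ratio 48/35, sense +
mesh 3 [35T→36T]: running ratio 4/3, sense −
mesh 4 [55T→55T]: running ratio 4/3, sense +
ω_out/ω_in = 4/3

4/3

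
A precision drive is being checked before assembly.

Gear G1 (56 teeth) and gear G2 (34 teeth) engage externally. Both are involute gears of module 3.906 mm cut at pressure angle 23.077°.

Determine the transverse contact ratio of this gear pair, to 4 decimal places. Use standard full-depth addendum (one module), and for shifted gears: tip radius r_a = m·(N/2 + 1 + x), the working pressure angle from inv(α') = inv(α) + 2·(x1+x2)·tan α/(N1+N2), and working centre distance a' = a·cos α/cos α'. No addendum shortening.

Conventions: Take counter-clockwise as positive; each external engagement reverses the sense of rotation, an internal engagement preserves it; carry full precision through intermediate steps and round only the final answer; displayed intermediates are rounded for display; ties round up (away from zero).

1.5893

topology: single-mesh involute geometry — m = 3.906, 56T/34T pair
base radii: r_b1 = 100.616254, r_b2 = 61.088440
tip radii: r_a1 = 113.274000, r_a2 = 70.308000
no profile shift: α' = α, a' = a
action lengths: √(r_a1²−r_b1²) = 52.032379, √(r_a2²−r_b2²) = 34.805421
base pitch p_b = π·m·cos α = 11.289117
CR = (52.032379 + 34.805421 − 175.770000·sin 23.07700°)/11.289117 = 1.589284
contact ratio ≈ 1.5893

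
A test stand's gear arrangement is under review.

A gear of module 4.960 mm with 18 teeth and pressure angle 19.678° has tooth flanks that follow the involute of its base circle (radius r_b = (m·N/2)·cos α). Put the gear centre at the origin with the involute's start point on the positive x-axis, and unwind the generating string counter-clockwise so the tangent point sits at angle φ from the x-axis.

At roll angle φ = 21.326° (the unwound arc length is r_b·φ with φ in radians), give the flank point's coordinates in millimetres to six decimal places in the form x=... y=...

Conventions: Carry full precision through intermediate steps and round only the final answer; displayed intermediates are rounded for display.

x=44.844566 y=0.712526

recognized (one wheel, involute flank): single-mesh tooth geometry, m = 4.960, N = 18
pitch radius r_p = m·N/2 = 4.960·18/2 = 44.640000
base radius r_b = r_p·cos α = 44.640000·cos 19.678° = 42.033020
roll angle φ = 21.326° = 0.37220892 rad
x = r_b·(cos φ + φ·sin φ) = 44.844566
y = r_b·(sin φ − φ·cos φ) = 0.712526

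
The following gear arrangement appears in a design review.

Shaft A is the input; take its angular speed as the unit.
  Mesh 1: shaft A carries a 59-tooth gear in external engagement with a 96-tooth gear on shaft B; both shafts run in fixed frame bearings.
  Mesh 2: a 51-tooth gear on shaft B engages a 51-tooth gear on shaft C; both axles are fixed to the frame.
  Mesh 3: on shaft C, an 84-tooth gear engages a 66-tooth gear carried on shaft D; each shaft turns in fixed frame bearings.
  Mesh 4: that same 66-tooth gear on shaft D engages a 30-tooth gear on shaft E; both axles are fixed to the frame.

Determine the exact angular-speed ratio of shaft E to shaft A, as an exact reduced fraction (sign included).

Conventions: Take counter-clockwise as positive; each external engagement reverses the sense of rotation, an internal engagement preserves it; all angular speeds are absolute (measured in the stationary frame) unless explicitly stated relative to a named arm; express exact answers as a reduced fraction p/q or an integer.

413/240

class = fixed-axis compound train [4 meshes; 4 ratios multiply, 4 sense flips]
mesh 1 [59T→96T]: running ratio 59/96, sense −
mesh 2 [51T→51T]: running ratio 59/96, sense +
mesh 3 [84T→66T]: running ratio 413/528, sense −
mesh 4 [66T→30T]: running ratio 413/240, sense +
ω_out/ω_in = 413/240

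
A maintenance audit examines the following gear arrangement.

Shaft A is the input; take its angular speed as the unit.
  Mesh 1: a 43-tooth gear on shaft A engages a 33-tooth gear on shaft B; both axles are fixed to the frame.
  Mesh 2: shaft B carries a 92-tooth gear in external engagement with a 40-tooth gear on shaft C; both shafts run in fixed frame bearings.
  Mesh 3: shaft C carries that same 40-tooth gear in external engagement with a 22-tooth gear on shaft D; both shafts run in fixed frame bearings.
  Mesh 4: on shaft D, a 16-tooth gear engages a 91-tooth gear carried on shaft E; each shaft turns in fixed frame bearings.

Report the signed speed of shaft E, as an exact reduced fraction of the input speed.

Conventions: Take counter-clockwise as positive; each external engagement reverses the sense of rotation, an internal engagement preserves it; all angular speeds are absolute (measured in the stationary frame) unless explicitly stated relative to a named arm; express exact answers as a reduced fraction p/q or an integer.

4-mesh fixed-axis compound train (all bearings frame-fixed)
mesh 1 [43T→33T]: |ω|/ω_in = 1×43/33 = 43/33, sense flips to −
mesh 2 [92T→40T]: |ω|/ω_in = (43/33)×92/40 = 989/330, sense flips to +
mesh 3 [40T→22T]: |ω|/ω_in = (989/330)×40/22 = 1978/363, sense flips to −
mesh 4 [16T→91T]: |ω|/ω_in = (1978/363)×16/91 = 31648/33033, sense flips to +
signed output speed (× input speed) = 31648/33033

31648/33033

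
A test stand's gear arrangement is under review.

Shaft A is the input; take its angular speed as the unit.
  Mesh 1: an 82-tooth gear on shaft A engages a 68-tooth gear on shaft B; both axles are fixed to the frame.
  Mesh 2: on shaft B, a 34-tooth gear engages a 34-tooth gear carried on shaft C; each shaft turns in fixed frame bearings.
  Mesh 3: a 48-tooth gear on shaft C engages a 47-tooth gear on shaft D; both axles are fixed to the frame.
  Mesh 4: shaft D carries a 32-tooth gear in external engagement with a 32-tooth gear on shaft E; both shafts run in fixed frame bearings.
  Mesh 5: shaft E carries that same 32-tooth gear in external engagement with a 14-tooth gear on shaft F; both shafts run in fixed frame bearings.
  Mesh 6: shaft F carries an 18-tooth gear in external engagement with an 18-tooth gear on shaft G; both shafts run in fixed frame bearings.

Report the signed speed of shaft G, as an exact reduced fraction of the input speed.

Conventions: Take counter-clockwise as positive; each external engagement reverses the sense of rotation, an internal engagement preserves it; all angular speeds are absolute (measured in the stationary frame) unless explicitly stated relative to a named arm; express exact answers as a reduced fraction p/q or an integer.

15744/5593

6-mesh fixed-axis compound train (all bearings frame-fixed)
mesh 1 [82T→68T]: |ω|/ω_in = 1×82/68 = 41/34, sense flips to −
mesh 2 [34T→34T]: |ω|/ω_in = (41/34)×34/34 = 41/34, sense flips to +
mesh 3 [48T→47T]: |ω|/ω_in = (41/34)×48/47 = 984/799, sense flips to −
mesh 4 [32T→32T]: |ω|/ω_in = (984/799)×32/32 = 984/799, sense flips to +
mesh 5 [32T→14T]: |ω|/ω_in = (984/799)×32/14 = 15744/5593, sense flips to −
mesh 6 [18T→18T]: |ω|/ω_in = (15744/5593)×18/18 = 15744/5593, sense flips to +
signed output speed (× input speed) = 15744/5593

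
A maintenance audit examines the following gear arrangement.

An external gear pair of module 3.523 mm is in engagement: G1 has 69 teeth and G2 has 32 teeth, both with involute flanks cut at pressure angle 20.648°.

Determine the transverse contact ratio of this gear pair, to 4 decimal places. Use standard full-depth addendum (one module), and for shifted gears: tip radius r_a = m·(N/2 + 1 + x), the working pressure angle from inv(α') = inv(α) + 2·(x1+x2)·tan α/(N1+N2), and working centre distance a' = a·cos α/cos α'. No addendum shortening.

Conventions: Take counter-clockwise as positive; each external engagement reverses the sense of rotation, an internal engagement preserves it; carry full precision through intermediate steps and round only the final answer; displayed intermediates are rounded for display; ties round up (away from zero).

1.7039

single-mesh involute tooth geometry (69T engaging 32T at module 3.523)
base radii: r_b1 = 113.736086, r_b2 = 52.747170
tip radii: r_a1 = 125.066500, r_a2 = 59.891000
no profile shift: α' = α, a' = a
action lengths: √(r_a1²−r_b1²) = 52.016652, √(r_a2²−r_b2²) = 28.366669
base pitch p_b = π·m·cos α = 10.356883
CR = (52.016652 + 28.366669 − 177.911500·sin 20.64800°)/10.356883 = 1.703906
contact ratio ≈ 1.7039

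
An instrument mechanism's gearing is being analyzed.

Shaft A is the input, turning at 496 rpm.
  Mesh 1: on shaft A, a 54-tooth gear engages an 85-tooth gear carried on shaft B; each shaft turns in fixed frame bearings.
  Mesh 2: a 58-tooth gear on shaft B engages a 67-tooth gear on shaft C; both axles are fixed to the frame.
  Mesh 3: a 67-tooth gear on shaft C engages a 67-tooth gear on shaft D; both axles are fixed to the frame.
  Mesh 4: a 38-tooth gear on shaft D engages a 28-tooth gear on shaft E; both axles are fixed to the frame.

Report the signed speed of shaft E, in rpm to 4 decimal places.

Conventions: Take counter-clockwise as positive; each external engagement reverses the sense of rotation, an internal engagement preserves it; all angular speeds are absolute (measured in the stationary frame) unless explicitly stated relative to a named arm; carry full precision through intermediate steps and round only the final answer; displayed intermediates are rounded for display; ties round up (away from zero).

topology: fixed-axis compound train — 4 meshes, A→E
mesh 1 [54T→85T]: ω = 496.0000×54/85 = 315.1059 rpm, sense flips to −
mesh 2 [58T→67T]: ω = 315.1059×58/67 = 272.7782 rpm, sense flips to +
mesh 3 [67T→67T]: ω = 272.7782×67/67 = 272.7782 rpm, sense flips to −
mesh 4 [38T→28T]: ω = 272.7782×38/28 = 370.1990 rpm, sense flips to +
signed output speed = +370.1990 rpm

+370.1990 rpm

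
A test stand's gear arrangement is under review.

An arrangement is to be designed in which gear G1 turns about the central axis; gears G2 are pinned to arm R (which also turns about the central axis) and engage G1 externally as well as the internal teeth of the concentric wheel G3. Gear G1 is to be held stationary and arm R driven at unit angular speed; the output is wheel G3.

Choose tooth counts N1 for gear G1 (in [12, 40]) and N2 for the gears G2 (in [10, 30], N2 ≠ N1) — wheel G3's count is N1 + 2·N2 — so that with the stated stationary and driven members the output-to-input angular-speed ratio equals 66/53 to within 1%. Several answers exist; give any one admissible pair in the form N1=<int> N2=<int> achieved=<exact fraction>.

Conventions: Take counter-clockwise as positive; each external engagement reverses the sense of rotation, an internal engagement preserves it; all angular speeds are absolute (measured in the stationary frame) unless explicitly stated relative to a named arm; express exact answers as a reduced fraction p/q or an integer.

design class (target 66/53): planetary set
Willis with ω_sun = 0: ω_ring/ω_arm = (N1+N3)/N3; set equal to 66/53  ⇒  N3/N1 = 1/(66/53 − 1) = 53/13
N3 = N1 + 2·N2  ⇒  N2/N1 = (N3/N1 − 1)/2 = (53/13 − 1)/2 = 20/13
smallest multiple with N1 ≥ 12 and N2 ≥ 10: k = 1  ⇒  N1 = 1·13 = 13, N2 = 1·20 = 20 (N1 ≤ 40, N2 ≤ 30, N2 ≠ N1 ✓), N3 = 13 + 2·20 = 53
check: (N1+N3)/N3 with N1 = 13, N3 = 53 gives 66/53; |achieved − target| = 0 ≤ 33/2650 ✓

N1=13 N2=20 achieved=66/53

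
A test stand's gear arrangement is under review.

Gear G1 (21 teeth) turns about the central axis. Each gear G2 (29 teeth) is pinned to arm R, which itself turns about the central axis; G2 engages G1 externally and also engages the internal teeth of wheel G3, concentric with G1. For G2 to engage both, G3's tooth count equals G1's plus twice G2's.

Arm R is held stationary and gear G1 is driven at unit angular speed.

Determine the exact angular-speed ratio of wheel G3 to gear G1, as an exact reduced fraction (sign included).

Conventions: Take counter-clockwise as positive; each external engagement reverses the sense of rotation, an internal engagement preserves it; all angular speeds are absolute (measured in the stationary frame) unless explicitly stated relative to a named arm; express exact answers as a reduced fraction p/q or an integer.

planetary set (21T centre, 29T on arm, 79T internal) — Willis relation
ring teeth: 21 + 2·29 = 79
21(ω_sun−ω_arm) = −79(ω_ring−ω_arm),  ω_arm = 0, ω_sun = 1
ω_ring = 0 − (21/79)(1−0) = -21/79
ω_out/ω_in = -21/79

-21/79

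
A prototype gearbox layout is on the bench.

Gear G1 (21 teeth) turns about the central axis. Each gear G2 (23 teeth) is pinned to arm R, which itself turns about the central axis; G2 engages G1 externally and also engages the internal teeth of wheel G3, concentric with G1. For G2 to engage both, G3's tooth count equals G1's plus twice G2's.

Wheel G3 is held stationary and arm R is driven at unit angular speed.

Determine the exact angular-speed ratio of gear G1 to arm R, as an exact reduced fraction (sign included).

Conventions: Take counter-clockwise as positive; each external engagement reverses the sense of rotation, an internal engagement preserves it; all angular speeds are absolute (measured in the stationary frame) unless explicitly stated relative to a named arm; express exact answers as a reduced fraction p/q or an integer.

88/21

planetary set (21T centre, 23T on arm, 67T internal) — Willis relation
ring teeth: 21 + 2·23 = 67
21(ω_sun−ω_arm) = −67(ω_ring−ω_arm),  ω_ring = 0, ω_arm = 1
ω_sun = 1 − (67/21)(0−1) = 88/21
ω_out/ω_in = 88/21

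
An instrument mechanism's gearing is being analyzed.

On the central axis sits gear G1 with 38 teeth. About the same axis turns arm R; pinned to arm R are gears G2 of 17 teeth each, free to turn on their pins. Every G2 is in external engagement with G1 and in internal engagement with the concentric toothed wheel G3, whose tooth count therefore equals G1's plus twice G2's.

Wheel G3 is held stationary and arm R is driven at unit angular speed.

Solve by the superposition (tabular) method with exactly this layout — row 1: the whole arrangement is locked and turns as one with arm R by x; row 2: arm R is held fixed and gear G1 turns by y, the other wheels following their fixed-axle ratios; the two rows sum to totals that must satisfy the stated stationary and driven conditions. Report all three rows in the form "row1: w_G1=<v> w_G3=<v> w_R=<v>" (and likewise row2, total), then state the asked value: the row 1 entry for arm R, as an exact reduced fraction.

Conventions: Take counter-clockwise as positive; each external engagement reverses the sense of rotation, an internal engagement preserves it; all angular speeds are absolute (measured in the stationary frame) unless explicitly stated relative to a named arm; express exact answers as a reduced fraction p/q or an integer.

recognized (axles ride arm R): planetary set, 38/17/72 teeth
superposition row 1 [locked train]: every member turns x
row 2: sun turns y, ring = −(38/72)·y, arm 0
boundary: total ω_ring = x − (38/72)·y = 0 and total ω_arm = x = 1  ⇒  y = 36/19, x = 1
row 2 ring = −(38/72)·36/19 = -1
totals (row 1 + row 2): sun 1 + 36/19 = 55/19, ring 1 + (-1) = 0, arm 1 + 0 = 1
asked cell (row1, arm) = 1

row1: w_G1=1 w_G3=1 w_R=1
row2: w_G1=36/19 w_G3=-1 w_R=0
total: w_G1=55/19 w_G3=0 w_R=1
asked value: 1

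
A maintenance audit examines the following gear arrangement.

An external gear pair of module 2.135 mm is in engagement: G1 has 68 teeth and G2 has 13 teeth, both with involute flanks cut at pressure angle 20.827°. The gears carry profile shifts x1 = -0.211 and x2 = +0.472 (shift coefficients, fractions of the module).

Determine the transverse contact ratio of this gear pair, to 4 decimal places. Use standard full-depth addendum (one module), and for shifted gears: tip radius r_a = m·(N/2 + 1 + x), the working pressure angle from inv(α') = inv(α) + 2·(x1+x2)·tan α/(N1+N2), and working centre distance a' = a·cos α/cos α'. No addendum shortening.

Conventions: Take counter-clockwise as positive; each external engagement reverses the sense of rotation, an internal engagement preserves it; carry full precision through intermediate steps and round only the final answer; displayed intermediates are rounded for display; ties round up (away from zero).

1.4354

topology: single-mesh involute geometry — m = 2.135, 68T/13T pair
base radii: r_b1 = 67.846841, r_b2 = 12.970720
tip radii: r_a1 = 74.274515, r_a2 = 17.020220
inv(α') = inv(20.827°) + 2·(-0.211+0.472)·tan α/(68+13) = 0.01935547  ⇒  α' = 21.75181°
a' = a·cos α / cos α' = 86.4675·cos 20.827°/cos 21.75181° = 87.013080
action lengths: √(r_a1²−r_b1²) = 30.224324, √(r_a2²−r_b2²) = 11.020359
base pitch p_b = π·m·cos α = 6.269033
CR = (30.224324 + 11.020359 − 87.013080·sin 21.75181°)/6.269033 = 1.435434
contact ratio ≈ 1.4354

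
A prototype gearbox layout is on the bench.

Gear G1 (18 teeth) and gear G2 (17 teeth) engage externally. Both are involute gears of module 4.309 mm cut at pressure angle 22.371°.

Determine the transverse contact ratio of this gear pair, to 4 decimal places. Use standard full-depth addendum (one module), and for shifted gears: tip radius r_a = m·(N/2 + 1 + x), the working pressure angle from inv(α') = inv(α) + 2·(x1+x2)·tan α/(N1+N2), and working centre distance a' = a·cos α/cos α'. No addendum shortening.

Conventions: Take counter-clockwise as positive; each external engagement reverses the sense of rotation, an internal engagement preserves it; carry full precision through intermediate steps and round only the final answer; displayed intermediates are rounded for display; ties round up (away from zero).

class = single-mesh tooth geometry [involute pair 18T × 17T, m = 4.309]
base radii: r_b1 = 35.862295, r_b2 = 33.869945
tip radii: r_a1 = 43.090000, r_a2 = 40.935500
no profile shift: α' = α, a' = a
action lengths: √(r_a1²−r_b1²) = 23.888154, √(r_a2²−r_b2²) = 22.990040
base pitch p_b = π·m·cos α = 12.518303
CR = (23.888154 + 22.990040 − 75.407500·sin 22.37100°)/12.518303 = 1.452107
contact ratio ≈ 1.4521

1.4521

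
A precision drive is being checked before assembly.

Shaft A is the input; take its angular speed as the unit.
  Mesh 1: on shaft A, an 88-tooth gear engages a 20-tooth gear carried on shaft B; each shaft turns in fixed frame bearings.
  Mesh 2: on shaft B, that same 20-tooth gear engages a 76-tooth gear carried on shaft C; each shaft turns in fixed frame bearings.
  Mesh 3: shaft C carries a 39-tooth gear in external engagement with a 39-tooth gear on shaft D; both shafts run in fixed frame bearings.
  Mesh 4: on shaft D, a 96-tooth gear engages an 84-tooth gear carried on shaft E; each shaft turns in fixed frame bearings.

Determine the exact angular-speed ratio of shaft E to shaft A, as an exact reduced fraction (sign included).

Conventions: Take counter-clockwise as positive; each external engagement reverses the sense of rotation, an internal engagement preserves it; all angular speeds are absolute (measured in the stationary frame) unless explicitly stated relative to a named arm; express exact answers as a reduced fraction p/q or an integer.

176/133

class = fixed-axis compound train [4 meshes; 4 ratios multiply, 4 sense flips]
mesh 1 [88T→20T]: running ratio 22/5, sense −
mesh 2 [20T→76T]: running ratio 22/19, sense +
mesh 3 [39T→39T]: running ratio 22/19, sense −
mesh 4 [96T→84T]: running ratio 176/133, sense +
ω_out/ω_in = 176/133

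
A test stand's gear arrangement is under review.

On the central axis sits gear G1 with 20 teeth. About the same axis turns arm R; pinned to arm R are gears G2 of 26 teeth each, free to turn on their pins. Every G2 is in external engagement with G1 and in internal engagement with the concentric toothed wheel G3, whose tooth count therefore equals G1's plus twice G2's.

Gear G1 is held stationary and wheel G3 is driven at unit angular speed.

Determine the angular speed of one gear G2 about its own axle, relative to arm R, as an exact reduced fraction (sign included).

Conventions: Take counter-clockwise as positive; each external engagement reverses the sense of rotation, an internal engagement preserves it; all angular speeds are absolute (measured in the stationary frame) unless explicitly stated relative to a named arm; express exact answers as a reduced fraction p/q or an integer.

topology: planetary set — G1 20T / G2 26T / G3 72T, arm = carrier (Willis)
ring teeth: 20 + 2·26 = 72
20(ω_sun−ω_arm) = −72(ω_ring−ω_arm),  ω_sun = 0, ω_ring = 1
20(0−ω_arm) = −72(1−ω_arm)  ⇒  92·ω_arm = 72  ⇒  ω_arm = 18/23
sun–planet mesh: 20·(0−18/23) = −26·(ω_p−ω_arm)  ⇒  ω_p−ω_arm = 180/299
exact speed ratio = 180/299

180/299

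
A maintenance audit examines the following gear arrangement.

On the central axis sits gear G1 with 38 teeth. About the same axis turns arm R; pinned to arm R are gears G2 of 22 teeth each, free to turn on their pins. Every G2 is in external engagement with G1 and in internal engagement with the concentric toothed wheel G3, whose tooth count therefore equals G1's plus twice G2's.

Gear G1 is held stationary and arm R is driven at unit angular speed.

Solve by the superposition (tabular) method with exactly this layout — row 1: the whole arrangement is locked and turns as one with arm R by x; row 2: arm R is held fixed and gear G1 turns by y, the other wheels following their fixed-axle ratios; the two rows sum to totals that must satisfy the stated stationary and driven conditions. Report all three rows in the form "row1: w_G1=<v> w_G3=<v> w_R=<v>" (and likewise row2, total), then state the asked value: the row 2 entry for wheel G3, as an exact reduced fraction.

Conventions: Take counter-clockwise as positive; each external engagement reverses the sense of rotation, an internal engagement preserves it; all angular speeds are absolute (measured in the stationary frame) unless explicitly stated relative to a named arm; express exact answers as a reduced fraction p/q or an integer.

class = planetary set [G3 = 38+2·22 = 82; Willis about the carrier]
superposition row 1 [locked train]: every member turns x
superposition row 2 [arm held]: sun y, ring −(38/82)·y, arm 0
boundary: total ω_sun = x + y = 0 and total ω_arm = x = 1  ⇒  y = -1, x = 1
row 2 ring = −(38/82)·(-1) = 19/41
totals (row 1 + row 2): sun 1 + (-1) = 0, ring 1 + 19/41 = 60/41, arm 1 + 0 = 1
asked cell (row2, ring) = 19/41

row1: w_G1=1 w_G3=1 w_R=1
row2: w_G1=-1 w_G3=19/41 w_R=0
total: w_G1=0 w_G3=60/41 w_R=1
asked value: 19/41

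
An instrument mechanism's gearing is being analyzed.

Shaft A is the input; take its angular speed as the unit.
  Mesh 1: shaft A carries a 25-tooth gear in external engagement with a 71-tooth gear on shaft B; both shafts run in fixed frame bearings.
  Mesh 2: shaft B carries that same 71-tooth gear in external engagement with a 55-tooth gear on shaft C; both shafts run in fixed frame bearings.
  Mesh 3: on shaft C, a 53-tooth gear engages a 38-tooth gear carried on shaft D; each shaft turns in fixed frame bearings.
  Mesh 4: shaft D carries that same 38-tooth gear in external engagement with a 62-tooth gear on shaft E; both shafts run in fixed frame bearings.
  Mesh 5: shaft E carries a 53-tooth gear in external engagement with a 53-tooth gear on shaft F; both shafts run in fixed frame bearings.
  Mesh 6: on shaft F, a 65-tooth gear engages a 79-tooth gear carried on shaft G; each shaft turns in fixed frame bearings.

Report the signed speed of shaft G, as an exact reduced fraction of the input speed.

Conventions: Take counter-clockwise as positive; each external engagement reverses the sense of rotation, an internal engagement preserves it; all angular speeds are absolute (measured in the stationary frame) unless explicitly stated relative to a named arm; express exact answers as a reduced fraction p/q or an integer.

17225/53878

6-mesh fixed-axis compound train (all bearings frame-fixed)
mesh 1 [25T→71T]: |ω|/ω_in = 1×25/71 = 25/71, sense flips to −
mesh 2 [71T→55T]: |ω|/ω_in = (25/71)×71/55 = 5/11, sense flips to +
mesh 3 [53T→38T]: |ω|/ω_in = (5/11)×53/38 = 265/418, sense flips to −
mesh 4 [38T→62T]: |ω|/ω_in = (265/418)×38/62 = 265/682, sense flips to +
mesh 5 [53T→53T]: |ω|/ω_in = (265/682)×53/53 = 265/682, sense flips to −
mesh 6 [65T→79T]: |ω|/ω_in = (265/682)×65/79 = 17225/53878, sense flips to +
signed output speed (× input speed) = 17225/53878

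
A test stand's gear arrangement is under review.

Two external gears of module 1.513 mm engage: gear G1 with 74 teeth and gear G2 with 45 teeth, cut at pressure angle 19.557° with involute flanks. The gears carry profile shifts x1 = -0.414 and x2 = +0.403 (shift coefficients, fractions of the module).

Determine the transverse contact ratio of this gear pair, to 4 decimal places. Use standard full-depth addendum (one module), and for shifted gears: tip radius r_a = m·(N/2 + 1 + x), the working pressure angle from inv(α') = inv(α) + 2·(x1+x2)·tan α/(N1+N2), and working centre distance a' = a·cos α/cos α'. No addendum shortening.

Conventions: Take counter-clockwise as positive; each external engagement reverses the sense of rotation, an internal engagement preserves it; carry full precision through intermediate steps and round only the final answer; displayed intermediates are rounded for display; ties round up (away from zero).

1.7541

recognized (one external pair, fixed centres): single-mesh tooth geometry, m = 1.513, N1 = 74, N2 = 45
base radii: r_b1 = 52.751397, r_b2 = 32.078552
tip radii: r_a1 = 56.867618, r_a2 = 36.165239
inv(α') = inv(19.557°) + 2·(-0.414+0.403)·tan α/(74+45) = 0.01383884  ⇒  α' = 19.52713°
a' = a·cos α / cos α' = 90.0235·cos 19.557°/cos 19.52713° = 90.006845
action lengths: √(r_a1²−r_b1²) = 21.241848, √(r_a2²−r_b2²) = 16.700030
base pitch p_b = π·m·cos α = 4.479011
CR = (21.241848 + 16.700030 − 90.006845·sin 19.52713°)/4.479011 = 1.754138
contact ratio ≈ 1.7541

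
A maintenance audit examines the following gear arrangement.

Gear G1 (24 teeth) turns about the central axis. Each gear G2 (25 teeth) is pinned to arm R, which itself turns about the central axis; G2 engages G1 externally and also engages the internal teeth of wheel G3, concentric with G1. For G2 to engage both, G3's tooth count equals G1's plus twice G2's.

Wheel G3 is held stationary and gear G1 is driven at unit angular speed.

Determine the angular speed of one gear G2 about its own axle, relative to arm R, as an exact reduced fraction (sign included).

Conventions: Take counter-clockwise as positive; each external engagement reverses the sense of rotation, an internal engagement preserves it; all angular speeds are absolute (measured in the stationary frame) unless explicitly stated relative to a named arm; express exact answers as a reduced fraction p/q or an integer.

class = planetary set [G3 = 24+2·25 = 74; Willis about the carrier]
ring teeth: 24 + 2·25 = 74
24(ω_sun−ω_arm) = −74(ω_ring−ω_arm),  ω_ring = 0, ω_sun = 1
24(1−ω_arm) = −74(0−ω_arm)  ⇒  98·ω_arm = 24  ⇒  ω_arm = 12/49
sun–planet mesh: 24·(1−12/49) = −25·(ω_p−ω_arm)  ⇒  ω_p−ω_arm = -888/1225
exact speed ratio = -888/1225

-888/1225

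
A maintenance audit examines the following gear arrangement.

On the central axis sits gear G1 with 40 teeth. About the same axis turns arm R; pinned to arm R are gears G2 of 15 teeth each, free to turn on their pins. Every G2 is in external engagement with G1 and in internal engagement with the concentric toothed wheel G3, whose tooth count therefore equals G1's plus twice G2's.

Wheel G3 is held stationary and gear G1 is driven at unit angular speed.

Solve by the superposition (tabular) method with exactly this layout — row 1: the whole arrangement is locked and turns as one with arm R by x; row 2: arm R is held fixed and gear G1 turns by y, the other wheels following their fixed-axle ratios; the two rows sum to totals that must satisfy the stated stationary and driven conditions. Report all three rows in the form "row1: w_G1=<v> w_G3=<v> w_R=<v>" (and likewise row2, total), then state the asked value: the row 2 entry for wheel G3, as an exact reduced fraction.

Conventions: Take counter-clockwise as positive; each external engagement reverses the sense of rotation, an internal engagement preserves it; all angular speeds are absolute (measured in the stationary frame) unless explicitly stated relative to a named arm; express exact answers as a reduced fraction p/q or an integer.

row1: w_G1=4/11 w_G3=4/11 w_R=4/11
row2: w_G1=7/11 w_G3=-4/11 w_R=0
total: w_G1=1 w_G3=0 w_R=4/11
asked value: -4/11

class = planetary set [G3 = 40+2·15 = 70; Willis about the carrier]
row 1: whole set turns with the arm by x
row 2 (arm held, sun turns y): ω_ring = −(40/70)·y, ω_arm = 0
boundary: total ω_ring = x − (40/70)·y = 0 and total ω_sun = x + y = 1  ⇒  y = 7/11, x = 4/11
row 2 ring = −(40/70)·7/11 = -4/11
totals (row 1 + row 2): sun 4/11 + 7/11 = 1, ring 4/11 + (-4/11) = 0, arm 4/11 + 0 = 4/11
asked cell (row2, ring) = -4/11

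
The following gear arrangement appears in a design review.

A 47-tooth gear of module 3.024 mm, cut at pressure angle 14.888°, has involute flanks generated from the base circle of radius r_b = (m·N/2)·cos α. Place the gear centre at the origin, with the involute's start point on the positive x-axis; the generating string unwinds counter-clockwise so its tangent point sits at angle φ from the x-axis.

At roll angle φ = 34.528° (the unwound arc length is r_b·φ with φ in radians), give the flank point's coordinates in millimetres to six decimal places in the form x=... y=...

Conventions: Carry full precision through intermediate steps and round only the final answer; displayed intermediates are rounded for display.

x=80.039414 y=4.830483

class = single-mesh tooth geometry [base-circle involute, m = 3.024, 47T]
pitch radius r_p = m·N/2 = 3.024·47/2 = 71.064000
base radius r_b = r_p·cos α = 71.064000·cos 14.888° = 68.678375
roll angle φ = 34.528° = 0.60262728 rad
x = r_b·(cos φ + φ·sin φ) = 80.039414
y = r_b·(sin φ − φ·cos φ) = 4.830483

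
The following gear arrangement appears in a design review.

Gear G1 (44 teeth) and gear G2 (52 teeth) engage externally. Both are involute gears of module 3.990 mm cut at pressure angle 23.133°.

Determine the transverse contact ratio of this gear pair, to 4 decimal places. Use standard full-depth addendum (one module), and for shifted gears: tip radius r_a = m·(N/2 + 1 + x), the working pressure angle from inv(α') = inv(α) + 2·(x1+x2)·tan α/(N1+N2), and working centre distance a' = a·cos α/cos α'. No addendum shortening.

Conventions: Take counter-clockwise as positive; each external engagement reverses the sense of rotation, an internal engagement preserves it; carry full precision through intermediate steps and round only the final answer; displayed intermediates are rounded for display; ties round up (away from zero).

1.6015

topology: single-mesh involute geometry — m = 3.990, 44T/52T pair
base radii: r_b1 = 80.722082, r_b2 = 95.398824
tip radii: r_a1 = 91.770000, r_a2 = 107.730000
no profile shift: α' = α, a' = a
action lengths: √(r_a1²−r_b1²) = 43.654076, √(r_a2²−r_b2²) = 50.048149
base pitch p_b = π·m·cos α = 11.527086
CR = (43.654076 + 50.048149 − 191.520000·sin 23.13300°)/11.527086 = 1.601478
contact ratio ≈ 1.6015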